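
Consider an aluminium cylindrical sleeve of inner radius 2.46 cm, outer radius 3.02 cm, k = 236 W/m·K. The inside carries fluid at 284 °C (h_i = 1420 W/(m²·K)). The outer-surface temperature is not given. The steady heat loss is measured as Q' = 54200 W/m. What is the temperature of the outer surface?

T_out = 29.6 °C

Sum the resistances:
  R'_conv,in = 1/(2πr h) = 1/(2π·0.0246·1420) = 0.004556 m·K/W
  R'_aluminium = ln(0.0302/0.0246)/(2πk) = 0.2051/(2π·236) = 1.383×10^-4 m·K/W
ΣR = 0.004694 m·K/W
ΔT = Q'·ΣR = 54200 × 0.004694 = 254.4 K
Heat flows outward, so T_out = T_in − ΔT = 284 − 254.4 = 29.6 °C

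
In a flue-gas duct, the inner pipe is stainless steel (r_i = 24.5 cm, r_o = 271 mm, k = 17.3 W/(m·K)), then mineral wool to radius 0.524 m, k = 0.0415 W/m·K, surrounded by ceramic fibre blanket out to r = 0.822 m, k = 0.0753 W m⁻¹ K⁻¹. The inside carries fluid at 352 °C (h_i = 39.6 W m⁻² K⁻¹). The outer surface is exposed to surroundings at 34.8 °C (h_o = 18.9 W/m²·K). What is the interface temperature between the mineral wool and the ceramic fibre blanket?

T = 122 °C

Series thermal resistances, inner to outer:
  R'_conv,in = 1/(2πr h) = 1/(2π·0.245·39.6) = 0.01640 m·K/W
  R'_stainless steel = ln(0.271/0.245)/(2πk) = 0.1009/(2π·17.3) = 9.279×10^-4 m·K/W
  R'_mineral wool = ln(0.524/0.271)/(2πk) = 0.6594/(2π·0.0415) = 2.529 m·K/W
  R'_ceramic fibre blanket = ln(0.822/0.524)/(2πk) = 0.4502/(2π·0.0753) = 0.9517 m·K/W
  R'_conv,out = 1/(2πr h) = 1/(2π·0.822·18.9) = 0.01024 m·K/W
ΣR = 0.01640 + 9.279×10^-4 + 2.529 + 0.9517 + 0.01024 = 3.508 m·K/W
Q' = ΔT/ΣR = (352 °C − 34.8 °C)/3.508 = 90.42 W/m
From the inner boundary to the mineral wool/ceramic fibre blanket interface, ΣR_partial = 2.546 m·K/W.
T_interface = T_in − Q'·ΣR_partial = 352 °C − (90.42)(2.546) = 122 °C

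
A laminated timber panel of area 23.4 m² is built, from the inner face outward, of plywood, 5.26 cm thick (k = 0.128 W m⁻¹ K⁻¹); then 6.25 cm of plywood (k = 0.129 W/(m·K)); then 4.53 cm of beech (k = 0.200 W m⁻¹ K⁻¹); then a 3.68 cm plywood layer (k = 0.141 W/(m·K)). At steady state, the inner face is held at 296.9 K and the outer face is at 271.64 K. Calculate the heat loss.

Q = 427 W

Treat each layer as a resistance in series:
  R_plywood = L/(kA) = 0.0526/(0.128·23.4) = 0.01756 K/W
  R_plywood = L/(kA) = 0.0625/(0.129·23.4) = 0.02070 K/W
  R_beech = L/(kA) = 0.0453/(0.200·23.4) = 0.009679 K/W
  R_plywood = L/(kA) = 0.0368/(0.141·23.4) = 0.01115 K/W
ΣR = 0.01756 + 0.02070 + 0.009679 + 0.01115 = 0.05909 K/W
Q = ΔT/ΣR = (296.9 K − 271.64 K)/0.05909 = 427 W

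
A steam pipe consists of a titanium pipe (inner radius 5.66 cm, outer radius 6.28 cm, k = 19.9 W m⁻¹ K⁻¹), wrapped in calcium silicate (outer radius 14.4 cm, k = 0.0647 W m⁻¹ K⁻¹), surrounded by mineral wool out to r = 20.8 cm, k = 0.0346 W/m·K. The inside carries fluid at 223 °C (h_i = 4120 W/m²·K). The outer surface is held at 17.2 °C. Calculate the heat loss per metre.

Series thermal resistances, inner to outer:
  R'_conv,in = 1/(2πr h) = 1/(2π·0.0566·4120) = 6.825×10^-4 m·K/W
  R'_titanium = ln(0.0628/0.0566)/(2πk) = 0.1039/(2π·19.9) = 8.313×10^-4 m·K/W
  R'_calcium silicate = ln(0.144/0.0628)/(2πk) = 0.8299/(2π·0.0647) = 2.041 m·K/W
  R'_mineral wool = ln(0.208/0.144)/(2πk) = 0.3677/(2π·0.0346) = 1.691 m·K/W
ΣR = 6.825×10^-4 + 8.313×10^-4 + 2.041 + 1.691 = 3.734 m·K/W
Q' = ΔT/ΣR = (223 °C − 17.2 °C)/3.734 = 55.1 W/m

Q' = 55.1 W/m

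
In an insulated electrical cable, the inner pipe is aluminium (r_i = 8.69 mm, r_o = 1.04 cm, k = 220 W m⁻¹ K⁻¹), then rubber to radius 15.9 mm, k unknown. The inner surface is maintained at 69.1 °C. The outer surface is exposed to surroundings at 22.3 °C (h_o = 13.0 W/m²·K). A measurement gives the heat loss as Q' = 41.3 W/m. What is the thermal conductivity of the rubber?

k = 0.186 W/m·K

ΣR = ΔT/Q' = |69.1 − 22.3|/41.3 = 1.133 m·K/W
Known resistances:
  R'_aluminium = ln(0.0104/0.00869)/(2πk) = 0.1796/(2π·220) = 1.300×10^-4 m·K/W
  R'_conv,out = 1/(2πr h) = 1/(2π·0.0159·13.0) = 0.7700 m·K/W
R_rubber = ΣR − ΣR_known = 1.133 − 0.7701 = 0.3629 m·K/W
ln(r₂/r₁)/(2πk) = 0.3629 ⇒ k = 0.4245/(2π·0.3629) = 0.186 W/m·K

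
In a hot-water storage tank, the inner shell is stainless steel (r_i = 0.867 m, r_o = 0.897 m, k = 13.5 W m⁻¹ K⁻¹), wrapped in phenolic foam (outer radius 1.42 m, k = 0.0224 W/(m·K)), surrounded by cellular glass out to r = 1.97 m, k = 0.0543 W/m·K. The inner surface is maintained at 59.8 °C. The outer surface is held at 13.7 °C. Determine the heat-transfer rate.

Series thermal resistances, inner to outer:
  R_stainless steel = (1/0.867 − 1/0.897)/(4πk) = 0.03858/(4π·13.5) = 2.274×10^-4 K/W
  R_phenolic foam = (1/0.897 − 1/1.42)/(4πk) = 0.4106/(4π·0.0224) = 1.459 K/W
  R_cellular glass = (1/1.42 − 1/1.97)/(4πk) = 0.1966/(4π·0.0543) = 0.2881 K/W
ΣR = 2.274×10^-4 + 1.459 + 0.2881 = 1.747 K/W
Q = ΔT/ΣR = (59.8 °C − 13.7 °C)/1.747 = 26.4 W

Q = 26.4 W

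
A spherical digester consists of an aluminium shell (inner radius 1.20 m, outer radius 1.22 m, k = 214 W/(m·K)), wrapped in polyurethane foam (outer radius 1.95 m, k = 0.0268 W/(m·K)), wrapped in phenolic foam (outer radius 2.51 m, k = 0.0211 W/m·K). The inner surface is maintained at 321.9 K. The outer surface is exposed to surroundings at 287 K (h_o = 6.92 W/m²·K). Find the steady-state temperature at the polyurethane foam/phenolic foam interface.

Series thermal resistances, inner to outer:
  R_aluminium = (1/1.20 − 1/1.22)/(4πk) = 0.01366/(4π·214) = 5.080×10^-6 K/W
  R_polyurethane foam = (1/1.22 − 1/1.95)/(4πk) = 0.3069/(4π·0.0268) = 0.9111 K/W
  R_phenolic foam = (1/1.95 − 1/2.51)/(4πk) = 0.1144/(4π·0.0211) = 0.4315 K/W
  R_conv,out = 1/(4πr²h) = 1/(4π·2.51²·6.92) = 0.001825 K/W
ΣR = 5.080×10^-6 + 0.9111 + 0.4315 + 0.001825 = 1.344 K/W
Q = ΔT/ΣR = (321.9 K − 287 K)/1.344 = 25.97 W
From the inner boundary to the polyurethane foam/phenolic foam interface, ΣR_partial = 0.9111 K/W.
T_interface = T_in − Q·ΣR_partial = 321.9 K − (25.97)(0.9111) = 298.2 K

T = 298.2 K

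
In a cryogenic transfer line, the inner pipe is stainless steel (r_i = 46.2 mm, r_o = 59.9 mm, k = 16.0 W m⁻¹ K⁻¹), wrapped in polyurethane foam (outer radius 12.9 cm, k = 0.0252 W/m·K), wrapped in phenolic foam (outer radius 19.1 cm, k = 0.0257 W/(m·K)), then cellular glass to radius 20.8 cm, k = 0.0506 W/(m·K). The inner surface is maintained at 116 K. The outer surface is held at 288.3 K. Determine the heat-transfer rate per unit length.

Q' = 22.8 W/m

Series thermal resistances, inner to outer:
  R'_stainless steel = ln(0.0599/0.0462)/(2πk) = 0.2597/(2π·16.0) = 0.002583 m·K/W
  R'_polyurethane foam = ln(0.129/0.0599)/(2πk) = 0.7671/(2π·0.0252) = 4.845 m·K/W
  R'_phenolic foam = ln(0.191/0.129)/(2πk) = 0.3925/(2π·0.0257) = 2.430 m·K/W
  R'_cellular glass = ln(0.208/0.191)/(2πk) = 0.08526/(2π·0.0506) = 0.2682 m·K/W
ΣR = 0.002583 + 4.845 + 2.430 + 0.2682 = 7.546 m·K/W
Q' = ΔT/ΣR = (116 K − 288.3 K)/7.546 = -22.8 W/m
(Negative Q' ⇒ heat flows inward; heat gain = 22.8 W/m.)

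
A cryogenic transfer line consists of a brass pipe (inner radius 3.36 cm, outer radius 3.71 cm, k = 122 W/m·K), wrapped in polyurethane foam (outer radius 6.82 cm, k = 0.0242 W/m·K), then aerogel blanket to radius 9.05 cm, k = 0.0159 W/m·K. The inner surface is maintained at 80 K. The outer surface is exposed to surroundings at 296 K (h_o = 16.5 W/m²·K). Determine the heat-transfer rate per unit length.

Q' = 31.1 W/m

Series thermal resistances, inner to outer:
  R'_brass = ln(0.0371/0.0336)/(2πk) = 0.09909/(2π·122) = 1.293×10^-4 m·K/W
  R'_polyurethane foam = ln(0.0682/0.0371)/(2πk) = 0.6088/(2π·0.0242) = 4.004 m·K/W
  R'_aerogel blanket = ln(0.0905/0.0682)/(2πk) = 0.2829/(2π·0.0159) = 2.832 m·K/W
  R'_conv,out = 1/(2πr h) = 1/(2π·0.0905·16.5) = 0.1066 m·K/W
ΣR = 1.293×10^-4 + 4.004 + 2.832 + 0.1066 = 6.943 m·K/W
Q' = ΔT/ΣR = (80 K − 296 K)/6.943 = -31.1 W/m
(Negative Q' ⇒ heat flows inward; heat gain = 31.1 W/m.)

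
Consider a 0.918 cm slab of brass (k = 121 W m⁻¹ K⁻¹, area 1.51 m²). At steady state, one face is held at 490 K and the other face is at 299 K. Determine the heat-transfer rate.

Q = kA·ΔT/L = 121 × 1.51 × |490 K − 299 K| / 0.00918 = 3.80×10^6 W

Q = 3800 kW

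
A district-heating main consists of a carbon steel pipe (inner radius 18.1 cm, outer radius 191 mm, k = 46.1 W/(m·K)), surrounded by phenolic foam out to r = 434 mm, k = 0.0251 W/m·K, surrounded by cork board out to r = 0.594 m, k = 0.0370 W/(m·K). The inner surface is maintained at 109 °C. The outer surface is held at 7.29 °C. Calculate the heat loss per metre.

Q' = 15.5 W/m

Series thermal resistances, inner to outer:
  R'_carbon steel = ln(0.191/0.181)/(2πk) = 0.05378/(2π·46.1) = 1.857×10^-4 m·K/W
  R'_phenolic foam = ln(0.434/0.191)/(2πk) = 0.8208/(2π·0.0251) = 5.204 m·K/W
  R'_cork board = ln(0.594/0.434)/(2πk) = 0.3138/(2π·0.0370) = 1.350 m·K/W
ΣR = 1.857×10^-4 + 5.204 + 1.350 = 6.554 m·K/W
Q' = ΔT/ΣR = (109 °C − 7.29 °C)/6.554 = 15.5 W/m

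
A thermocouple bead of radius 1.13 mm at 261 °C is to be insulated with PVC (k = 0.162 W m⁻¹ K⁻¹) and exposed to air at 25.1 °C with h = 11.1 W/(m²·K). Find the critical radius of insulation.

For a sphere, r_cr = 2k_ins/h = 2·0.162/11.1 = 0.0292 m = 2.92 cm

r_cr = 2.92 cm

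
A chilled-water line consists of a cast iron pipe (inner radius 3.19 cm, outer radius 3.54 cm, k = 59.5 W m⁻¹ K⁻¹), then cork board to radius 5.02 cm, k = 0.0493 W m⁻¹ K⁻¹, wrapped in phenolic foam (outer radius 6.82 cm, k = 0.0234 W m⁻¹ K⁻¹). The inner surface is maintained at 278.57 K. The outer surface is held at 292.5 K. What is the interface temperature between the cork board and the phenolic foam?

Treat each layer as a resistance in series:
  R'_cast iron = ln(0.0354/0.0319)/(2πk) = 0.1041/(2π·59.5) = 2.785×10^-4 m·K/W
  R'_cork board = ln(0.0502/0.0354)/(2πk) = 0.3493/(2π·0.0493) = 1.128 m·K/W
  R'_phenolic foam = ln(0.0682/0.0502)/(2πk) = 0.3064/(2π·0.0234) = 2.084 m·K/W
ΣR = 2.785×10^-4 + 1.128 + 2.084 = 3.212 m·K/W
Q' = ΔT/ΣR = (278.57 K − 292.5 K)/3.212 = -4.337 W/m
From the inner boundary to the cork board/phenolic foam interface, ΣR_partial = 1.128 m·K/W.
T_interface = T_in − Q'·ΣR_partial = 278.57 K − (-4.337)(1.128) = 283.5 K

T = 283.5 K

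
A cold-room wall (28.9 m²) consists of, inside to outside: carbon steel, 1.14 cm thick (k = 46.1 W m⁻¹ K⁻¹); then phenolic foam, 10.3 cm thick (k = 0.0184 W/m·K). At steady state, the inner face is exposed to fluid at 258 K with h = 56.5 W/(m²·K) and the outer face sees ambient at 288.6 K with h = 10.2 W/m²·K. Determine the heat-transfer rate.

Treat each layer as a resistance in series:
  R_conv,in = 1/(hA) = 1/(56.5·28.9) = 6.124×10^-4 K/W
  R_carbon steel = L/(kA) = 0.0114/(46.1·28.9) = 8.557×10^-6 K/W
  R_phenolic foam = L/(kA) = 0.103/(0.0184·28.9) = 0.1937 K/W
  R_conv,out = 1/(hA) = 1/(10.2·28.9) = 0.003392 K/W
ΣR = 6.124×10^-4 + 8.557×10^-6 + 0.1937 + 0.003392 = 0.1977 K/W
Q = ΔT/ΣR = (258 K − 288.6 K)/0.1977 = -155 W
(Negative Q ⇒ heat flows inward; heat gain = 155 W.)

Q = 155 W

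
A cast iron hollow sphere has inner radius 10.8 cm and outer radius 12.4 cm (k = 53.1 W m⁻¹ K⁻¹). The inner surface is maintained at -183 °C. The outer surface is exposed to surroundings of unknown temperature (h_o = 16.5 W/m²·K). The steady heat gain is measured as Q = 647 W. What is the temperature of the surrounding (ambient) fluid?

T_out = 21.1 °C

Series resistances:
  R_cast iron = (1/0.108 − 1/0.124)/(4πk) = 1.195/(4π·53.1) = 0.001790 K/W
  R_conv,out = 1/(4πr²h) = 1/(4π·0.124²·16.5) = 0.3137 K/W
ΣR = 0.3155 K/W
ΔT = Q·ΣR = 647 × 0.3155 = 204.1 K
Heat flows inward, so T_out = T_in + ΔT = -183 + 204.1 = 21.1 °C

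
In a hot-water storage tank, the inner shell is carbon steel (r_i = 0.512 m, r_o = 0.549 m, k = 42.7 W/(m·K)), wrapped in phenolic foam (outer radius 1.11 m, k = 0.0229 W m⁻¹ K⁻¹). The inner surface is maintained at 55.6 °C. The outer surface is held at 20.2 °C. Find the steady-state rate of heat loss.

Q = 11.1 W

Series thermal resistances, inner to outer:
  R_carbon steel = (1/0.512 − 1/0.549)/(4πk) = 0.1316/(4π·42.7) = 2.453×10^-4 K/W
  R_phenolic foam = (1/0.549 − 1/1.11)/(4πk) = 0.9206/(4π·0.0229) = 3.199 K/W
ΣR = 2.453×10^-4 + 3.199 = 3.199 K/W
Q = ΔT/ΣR = (55.6 °C − 20.2 °C)/3.199 = 11.1 W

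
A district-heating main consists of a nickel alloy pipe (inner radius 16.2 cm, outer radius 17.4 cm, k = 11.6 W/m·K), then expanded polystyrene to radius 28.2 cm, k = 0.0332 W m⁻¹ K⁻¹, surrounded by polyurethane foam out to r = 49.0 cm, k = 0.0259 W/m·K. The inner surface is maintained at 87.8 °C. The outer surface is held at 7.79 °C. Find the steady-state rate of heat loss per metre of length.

Q' = 14.0 W/m

Series thermal resistances, inner to outer:
  R'_nickel alloy = ln(0.174/0.162)/(2πk) = 0.07146/(2π·11.6) = 9.804×10^-4 m·K/W
  R'_expanded polystyrene = ln(0.282/0.174)/(2πk) = 0.4829/(2π·0.0332) = 2.315 m·K/W
  R'_polyurethane foam = ln(0.490/0.282)/(2πk) = 0.5525/(2π·0.0259) = 3.395 m·K/W
ΣR = 9.804×10^-4 + 2.315 + 3.395 = 5.711 m·K/W
Q' = ΔT/ΣR = (87.8 °C − 7.79 °C)/5.711 = 14.0 W/m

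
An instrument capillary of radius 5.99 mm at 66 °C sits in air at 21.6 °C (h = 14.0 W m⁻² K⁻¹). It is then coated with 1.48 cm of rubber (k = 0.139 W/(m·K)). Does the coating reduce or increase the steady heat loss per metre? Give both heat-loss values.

Critical radius for a cylinder: r_cr = k/h = 0.00993 m = 0.993 cm.
Outer radius after coating: r₂ = 0.00599 + 0.0148 = 0.02079 m.
r₁ < r_cr < r₂: heat loss rises to a maximum at r_cr then falls. Whether the coating helps depends on whether Q(r₂) has dropped back below Q(r₁).
Bare: R = 1/(2πr₁h) = 1.898 m·K/W; Q = 44.4/1.898 = 23.4 W/m.
Coated: R = R_cond + R_conv = 1.972 m·K/W; Q = 44.4/1.972 = 22.5 W/m.

reduces: 23.4 → 22.5 W/m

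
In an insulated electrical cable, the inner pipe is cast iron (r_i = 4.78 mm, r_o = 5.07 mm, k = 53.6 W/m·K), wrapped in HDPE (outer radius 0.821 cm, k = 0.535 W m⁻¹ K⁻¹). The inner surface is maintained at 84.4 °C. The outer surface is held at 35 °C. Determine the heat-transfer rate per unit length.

Q' = 344 W/m

Resistance network (inner→outer):
  R'_cast iron = ln(0.00507/0.00478)/(2πk) = 0.05890/(2π·53.6) = 1.749×10^-4 m·K/W
  R'_HDPE = ln(0.00821/0.00507)/(2πk) = 0.4820/(2π·0.535) = 0.1434 m·K/W
ΣR = 1.749×10^-4 + 0.1434 = 0.1436 m·K/W
Q' = ΔT/ΣR = (84.4 °C − 35 °C)/0.1436 = 344 W/m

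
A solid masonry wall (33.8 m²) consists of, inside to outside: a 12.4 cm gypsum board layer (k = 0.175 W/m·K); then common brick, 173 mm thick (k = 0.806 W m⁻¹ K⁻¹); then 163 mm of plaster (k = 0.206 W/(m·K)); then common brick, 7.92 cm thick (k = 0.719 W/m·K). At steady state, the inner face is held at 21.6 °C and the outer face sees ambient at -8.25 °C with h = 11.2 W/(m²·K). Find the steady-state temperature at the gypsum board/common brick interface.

T = 10.5 °C

Resistance network (inner→outer):
  R_gypsum board = L/(kA) = 0.124/(0.175·33.8) = 0.02096 K/W
  R_common brick = L/(kA) = 0.173/(0.806·33.8) = 0.006350 K/W
  R_plaster = L/(kA) = 0.163/(0.206·33.8) = 0.02341 K/W
  R_common brick = L/(kA) = 0.0792/(0.719·33.8) = 0.003259 K/W
  R_conv,out = 1/(hA) = 1/(11.2·33.8) = 0.002642 K/W
ΣR = 0.02096 + 0.006350 + 0.02341 + 0.003259 + 0.002642 = 0.05662 K/W
Q = ΔT/ΣR = (21.6 °C − -8.25 °C)/0.05662 = 527.2 W
From the inner boundary to the gypsum board/common brick interface, ΣR_partial = 0.02096 K/W.
T_interface = T_in − Q·ΣR_partial = 21.6 °C − (527.2)(0.02096) = 10.5 °C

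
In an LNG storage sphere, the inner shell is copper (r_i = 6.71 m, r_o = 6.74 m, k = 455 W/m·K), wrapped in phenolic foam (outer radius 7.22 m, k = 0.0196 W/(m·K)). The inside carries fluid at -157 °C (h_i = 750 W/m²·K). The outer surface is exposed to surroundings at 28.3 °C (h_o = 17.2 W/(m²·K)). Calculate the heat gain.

Treat each layer as a resistance in series:
  R_conv,in = 1/(4πr²h) = 1/(4π·6.71²·750) = 2.357×10^-6 K/W
  R_copper = (1/6.71 − 1/6.74)/(4πk) = 6.633×10^-4/(4π·455) = 1.160×10^-7 K/W
  R_phenolic foam = (1/6.74 − 1/7.22)/(4πk) = 0.009864/(4π·0.0196) = 0.04005 K/W
  R_conv,out = 1/(4πr²h) = 1/(4π·7.22²·17.2) = 8.875×10^-5 K/W
ΣR = 2.357×10^-6 + 1.160×10^-7 + 0.04005 + 8.875×10^-5 = 0.04014 K/W
Q = ΔT/ΣR = (-157 °C − 28.3 °C)/0.04014 = -4620 W
(Negative Q ⇒ heat flows inward; heat gain = 4620 W.)

Q = 4.62 kW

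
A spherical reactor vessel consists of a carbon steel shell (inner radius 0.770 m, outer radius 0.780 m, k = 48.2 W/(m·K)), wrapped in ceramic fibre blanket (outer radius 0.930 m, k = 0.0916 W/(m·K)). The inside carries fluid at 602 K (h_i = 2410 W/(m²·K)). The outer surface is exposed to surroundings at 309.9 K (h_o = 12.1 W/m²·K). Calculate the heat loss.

Treat each layer as a resistance in series:
  R_conv,in = 1/(4πr²h) = 1/(4π·0.770²·2410) = 5.569×10^-5 K/W
  R_carbon steel = (1/0.770 − 1/0.780)/(4πk) = 0.01665/(4π·48.2) = 2.749×10^-5 K/W
  R_ceramic fibre blanket = (1/0.780 − 1/0.930)/(4πk) = 0.2068/(4π·0.0916) = 0.1796 K/W
  R_conv,out = 1/(4πr²h) = 1/(4π·0.930²·12.1) = 0.007604 K/W
ΣR = 5.569×10^-5 + 2.749×10^-5 + 0.1796 + 0.007604 = 0.1873 K/W
Q = ΔT/ΣR = (602 K − 309.9 K)/0.1873 = 1560 W

Q = 1560 W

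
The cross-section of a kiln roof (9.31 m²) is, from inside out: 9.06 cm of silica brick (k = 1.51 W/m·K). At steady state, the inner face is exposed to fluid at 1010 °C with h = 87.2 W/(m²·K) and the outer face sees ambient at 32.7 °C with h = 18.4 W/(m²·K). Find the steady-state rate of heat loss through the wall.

Q = 72.3 kW

Resistance network (inner→outer):
  R_conv,in = 1/(hA) = 1/(87.2·9.31) = 0.001232 K/W
  R_silica brick = L/(kA) = 0.0906/(1.51·9.31) = 0.006445 K/W
  R_conv,out = 1/(hA) = 1/(18.4·9.31) = 0.005838 K/W
ΣR = 0.001232 + 0.006445 + 0.005838 = 0.01352 K/W
Q = ΔT/ΣR = (1010 °C − 32.7 °C)/0.01352 = 72300 W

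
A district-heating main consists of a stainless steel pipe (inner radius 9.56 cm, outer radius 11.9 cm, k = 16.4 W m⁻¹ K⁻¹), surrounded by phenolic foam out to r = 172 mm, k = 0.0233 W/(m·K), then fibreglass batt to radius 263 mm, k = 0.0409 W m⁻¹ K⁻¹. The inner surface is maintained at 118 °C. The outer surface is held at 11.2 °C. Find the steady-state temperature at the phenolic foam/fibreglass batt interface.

T = 53.5 °C

Treat each layer as a resistance in series:
  R'_stainless steel = ln(0.119/0.0956)/(2πk) = 0.2190/(2π·16.4) = 0.002125 m·K/W
  R'_phenolic foam = ln(0.172/0.119)/(2πk) = 0.3684/(2π·0.0233) = 2.516 m·K/W
  R'_fibreglass batt = ln(0.263/0.172)/(2πk) = 0.4247/(2π·0.0409) = 1.652 m·K/W
ΣR = 0.002125 + 2.516 + 1.652 = 4.170 m·K/W
Q' = ΔT/ΣR = (118 °C − 11.2 °C)/4.170 = 25.61 W/m
From the inner boundary to the phenolic foam/fibreglass batt interface, ΣR_partial = 2.518 m·K/W.
T_interface = T_in − Q'·ΣR_partial = 118 °C − (25.61)(2.518) = 53.5 °C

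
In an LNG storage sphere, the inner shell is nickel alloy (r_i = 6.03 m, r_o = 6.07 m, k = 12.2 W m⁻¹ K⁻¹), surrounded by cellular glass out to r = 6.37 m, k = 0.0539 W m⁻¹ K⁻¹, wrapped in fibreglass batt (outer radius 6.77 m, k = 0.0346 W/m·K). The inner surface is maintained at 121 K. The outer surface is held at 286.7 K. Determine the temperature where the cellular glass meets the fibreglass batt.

Resistance network (inner→outer):
  R_nickel alloy = (1/6.03 − 1/6.07)/(4πk) = 0.001093/(4π·12.2) = 7.128×10^-6 K/W
  R_cellular glass = (1/6.07 − 1/6.37)/(4πk) = 0.007759/(4π·0.0539) = 0.01145 K/W
  R_fibreglass batt = (1/6.37 − 1/6.77)/(4πk) = 0.009275/(4π·0.0346) = 0.02133 K/W
ΣR = 7.128×10^-6 + 0.01145 + 0.02133 = 0.03279 K/W
Q = ΔT/ΣR = (121 K − 286.7 K)/0.03279 = -5053 W
From the inner boundary to the cellular glass/fibreglass batt interface, ΣR_partial = 0.01146 K/W.
T_interface = T_in − Q·ΣR_partial = 121 K − (-5053)(0.01146) = 178.9 K

T = 178.9 K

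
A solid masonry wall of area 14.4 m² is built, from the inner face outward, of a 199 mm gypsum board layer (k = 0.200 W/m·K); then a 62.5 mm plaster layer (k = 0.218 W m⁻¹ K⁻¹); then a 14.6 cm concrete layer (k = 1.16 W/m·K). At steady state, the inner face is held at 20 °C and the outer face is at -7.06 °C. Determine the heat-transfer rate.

Series thermal resistances, inner to outer:
  R_gypsum board = L/(kA) = 0.199/(0.200·14.4) = 0.06910 K/W
  R_plaster = L/(kA) = 0.0625/(0.218·14.4) = 0.01991 K/W
  R_concrete = L/(kA) = 0.146/(1.16·14.4) = 0.008740 K/W
ΣR = 0.06910 + 0.01991 + 0.008740 = 0.09775 K/W
Q = ΔT/ΣR = (20 °C − -7.06 °C)/0.09775 = 277 W

Q = 277 W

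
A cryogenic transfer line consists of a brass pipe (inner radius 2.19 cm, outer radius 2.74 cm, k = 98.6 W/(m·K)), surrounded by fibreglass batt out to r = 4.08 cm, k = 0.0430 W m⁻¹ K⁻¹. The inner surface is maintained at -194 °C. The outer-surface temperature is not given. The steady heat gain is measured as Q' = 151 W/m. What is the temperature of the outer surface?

Sum the resistances:
  R'_brass = ln(0.0274/0.0219)/(2πk) = 0.2241/(2π·98.6) = 3.617×10^-4 m·K/W
  R'_fibreglass batt = ln(0.0408/0.0274)/(2πk) = 0.3981/(2π·0.0430) = 1.474 m·K/W
ΣR = 1.474 m·K/W
ΔT = Q'·ΣR = 151 × 1.474 = 222.6 K
Heat flows inward, so T_out = T_in + ΔT = -194 + 222.6 = 28.6 °C

T_out = 28.6 °C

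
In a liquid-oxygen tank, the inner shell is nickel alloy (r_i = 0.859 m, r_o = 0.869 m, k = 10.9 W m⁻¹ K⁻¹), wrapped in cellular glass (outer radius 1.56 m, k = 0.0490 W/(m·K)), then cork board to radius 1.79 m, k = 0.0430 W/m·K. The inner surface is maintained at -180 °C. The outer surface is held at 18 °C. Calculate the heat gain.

Q = 202 W

Series thermal resistances, inner to outer:
  R_nickel alloy = (1/0.859 − 1/0.869)/(4πk) = 0.01340/(4π·10.9) = 9.780×10^-5 K/W
  R_cellular glass = (1/0.869 − 1/1.56)/(4πk) = 0.5097/(4π·0.0490) = 0.8278 K/W
  R_cork board = (1/1.56 − 1/1.79)/(4πk) = 0.08237/(4π·0.0430) = 0.1524 K/W
ΣR = 9.780×10^-5 + 0.8278 + 0.1524 = 0.9803 K/W
Q = ΔT/ΣR = (-180 °C − 18 °C)/0.9803 = -202 W
(Negative Q ⇒ heat flows inward; heat gain = 202 W.)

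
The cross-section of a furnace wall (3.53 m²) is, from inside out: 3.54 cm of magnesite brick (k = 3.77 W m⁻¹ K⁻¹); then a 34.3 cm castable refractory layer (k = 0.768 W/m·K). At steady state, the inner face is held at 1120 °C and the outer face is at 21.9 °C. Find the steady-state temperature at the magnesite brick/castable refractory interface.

Series thermal resistances, inner to outer:
  R_magnesite brick = L/(kA) = 0.0354/(3.77·3.53) = 0.002660 K/W
  R_castable refractory = L/(kA) = 0.343/(0.768·3.53) = 0.1265 K/W
ΣR = 0.002660 + 0.1265 = 0.1292 K/W
Q = ΔT/ΣR = (1120 °C − 21.9 °C)/0.1292 = 8499 W
From the inner boundary to the magnesite brick/castable refractory interface, ΣR_partial = 0.002660 K/W.
T_interface = T_in − Q·ΣR_partial = 1120 °C − (8499)(0.002660) = 1097 °C

T = 1097 °C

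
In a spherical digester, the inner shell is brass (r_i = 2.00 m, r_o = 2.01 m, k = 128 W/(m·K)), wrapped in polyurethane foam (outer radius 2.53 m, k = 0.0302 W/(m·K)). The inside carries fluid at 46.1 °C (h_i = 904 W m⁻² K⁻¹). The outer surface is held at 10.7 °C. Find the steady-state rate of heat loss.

Series thermal resistances, inner to outer:
  R_conv,in = 1/(4πr²h) = 1/(4π·2.00²·904) = 2.201×10^-5 K/W
  R_brass = (1/2.00 − 1/2.01)/(4πk) = 0.002488/(4π·128) = 1.547×10^-6 K/W
  R_polyurethane foam = (1/2.01 − 1/2.53)/(4πk) = 0.1023/(4π·0.0302) = 0.2694 K/W
ΣR = 2.201×10^-5 + 1.547×10^-6 + 0.2694 = 0.2694 K/W
Q = ΔT/ΣR = (46.1 °C − 10.7 °C)/0.2694 = 131 W

Q = 131 W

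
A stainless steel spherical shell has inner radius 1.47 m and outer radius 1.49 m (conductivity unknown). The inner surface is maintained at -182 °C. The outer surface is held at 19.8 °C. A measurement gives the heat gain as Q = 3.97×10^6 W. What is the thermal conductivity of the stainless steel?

ΣR = ΔT/Q = |-182 − 19.8|/3.97×10^6 = 5.083×10^-5 K/W
(1/r₁−1/r₂)/(4πk) = 5.083×10^-5 ⇒ k = 0.009131/(4π·5.083×10^-5) = 14.3 W/m·K

k = 14.3 W/m·K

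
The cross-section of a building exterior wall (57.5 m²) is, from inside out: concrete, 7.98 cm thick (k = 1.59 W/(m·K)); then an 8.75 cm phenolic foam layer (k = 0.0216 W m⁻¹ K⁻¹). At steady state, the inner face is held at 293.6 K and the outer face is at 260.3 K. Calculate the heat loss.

Treat each layer as a resistance in series:
  R_concrete = L/(kA) = 0.0798/(1.59·57.5) = 8.728×10^-4 K/W
  R_phenolic foam = L/(kA) = 0.0875/(0.0216·57.5) = 0.07045 K/W
ΣR = 8.728×10^-4 + 0.07045 = 0.07132 K/W
Q = ΔT/ΣR = (293.6 K − 260.3 K)/0.07132 = 467 W

Q = 467 W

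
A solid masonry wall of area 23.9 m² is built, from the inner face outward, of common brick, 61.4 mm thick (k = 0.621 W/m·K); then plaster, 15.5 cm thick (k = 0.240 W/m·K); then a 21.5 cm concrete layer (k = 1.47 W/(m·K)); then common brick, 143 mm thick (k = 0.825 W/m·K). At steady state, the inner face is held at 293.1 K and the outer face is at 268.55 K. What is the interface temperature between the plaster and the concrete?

T = 275.92 K

Treat each layer as a resistance in series:
  R_common brick = L/(kA) = 0.0614/(0.621·23.9) = 0.004137 K/W
  R_plaster = L/(kA) = 0.155/(0.240·23.9) = 0.02702 K/W
  R_concrete = L/(kA) = 0.215/(1.47·23.9) = 0.006120 K/W
  R_common brick = L/(kA) = 0.143/(0.825·23.9) = 0.007252 K/W
ΣR = 0.004137 + 0.02702 + 0.006120 + 0.007252 = 0.04453 K/W
Q = ΔT/ΣR = (293.1 K − 268.55 K)/0.04453 = 551.3 W
From the inner boundary to the plaster/concrete interface, ΣR_partial = 0.03116 K/W.
T_interface = T_in − Q·ΣR_partial = 293.1 K − (551.3)(0.03116) = 275.92 K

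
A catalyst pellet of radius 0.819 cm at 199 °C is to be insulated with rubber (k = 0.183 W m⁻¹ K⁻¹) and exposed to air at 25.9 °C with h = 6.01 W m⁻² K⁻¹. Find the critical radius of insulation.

For a sphere, r_cr = 2k_ins/h = 2·0.183/6.01 = 0.0609 m = 6.09 cm

r_cr = 6.09 cm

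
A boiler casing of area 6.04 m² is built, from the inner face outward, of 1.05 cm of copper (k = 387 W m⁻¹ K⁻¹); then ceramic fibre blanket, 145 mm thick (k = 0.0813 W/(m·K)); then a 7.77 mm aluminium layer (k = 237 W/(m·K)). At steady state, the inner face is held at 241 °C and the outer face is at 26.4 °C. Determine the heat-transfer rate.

Q = 727 W

Treat each layer as a resistance in series:
  R_copper = L/(kA) = 0.0105/(387·6.04) = 4.492×10^-6 K/W
  R_ceramic fibre blanket = L/(kA) = 0.145/(0.0813·6.04) = 0.2953 K/W
  R_aluminium = L/(kA) = 0.00777/(237·6.04) = 5.428×10^-6 K/W
ΣR = 4.492×10^-6 + 0.2953 + 5.428×10^-6 = 0.2953 K/W
Q = ΔT/ΣR = (241 °C − 26.4 °C)/0.2953 = 727 W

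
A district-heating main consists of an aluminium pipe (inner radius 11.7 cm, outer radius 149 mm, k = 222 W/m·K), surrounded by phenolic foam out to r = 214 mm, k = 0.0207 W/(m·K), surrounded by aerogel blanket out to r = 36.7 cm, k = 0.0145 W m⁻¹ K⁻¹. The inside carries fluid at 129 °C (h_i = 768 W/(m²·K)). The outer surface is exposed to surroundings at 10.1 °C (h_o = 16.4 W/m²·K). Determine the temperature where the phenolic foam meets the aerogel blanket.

T = 91.1 °C

Resistance network (inner→outer):
  R'_conv,in = 1/(2πr h) = 1/(2π·0.117·768) = 0.001771 m·K/W
  R'_aluminium = ln(0.149/0.117)/(2πk) = 0.2418/(2π·222) = 1.733×10^-4 m·K/W
  R'_phenolic foam = ln(0.214/0.149)/(2πk) = 0.3620/(2π·0.0207) = 2.784 m·K/W
  R'_aerogel blanket = ln(0.367/0.214)/(2πk) = 0.5394/(2π·0.0145) = 5.920 m·K/W
  R'_conv,out = 1/(2πr h) = 1/(2π·0.367·16.4) = 0.02644 m·K/W
ΣR = 0.001771 + 1.733×10^-4 + 2.784 + 5.920 + 0.02644 = 8.732 m·K/W
Q' = ΔT/ΣR = (129 °C − 10.1 °C)/8.732 = 13.62 W/m
From the inner boundary to the phenolic foam/aerogel blanket interface, ΣR_partial = 2.786 m·K/W.
T_interface = T_in − Q'·ΣR_partial = 129 °C − (13.62)(2.786) = 91.1 °C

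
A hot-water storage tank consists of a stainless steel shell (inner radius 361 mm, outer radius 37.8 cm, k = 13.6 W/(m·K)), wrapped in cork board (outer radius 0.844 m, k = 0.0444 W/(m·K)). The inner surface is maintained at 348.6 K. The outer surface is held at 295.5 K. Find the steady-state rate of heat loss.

Resistance network (inner→outer):
  R_stainless steel = (1/0.361 − 1/0.378)/(4πk) = 0.1246/(4π·13.6) = 7.290×10^-4 K/W
  R_cork board = (1/0.378 − 1/0.844)/(4πk) = 1.461/(4π·0.0444) = 2.618 K/W
ΣR = 7.290×10^-4 + 2.618 = 2.619 K/W
Q = ΔT/ΣR = (348.6 K − 295.5 K)/2.619 = 20.3 W

Q = 20.3 W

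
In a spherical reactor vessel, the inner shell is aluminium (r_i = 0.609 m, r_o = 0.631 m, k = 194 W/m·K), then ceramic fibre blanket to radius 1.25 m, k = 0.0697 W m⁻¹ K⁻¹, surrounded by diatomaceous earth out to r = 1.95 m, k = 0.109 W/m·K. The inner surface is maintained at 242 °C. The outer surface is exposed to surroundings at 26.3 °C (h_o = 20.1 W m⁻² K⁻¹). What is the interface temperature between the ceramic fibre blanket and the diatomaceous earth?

T = 67.4 °C

Resistance network (inner→outer):
  R_aluminium = (1/0.609 − 1/0.631)/(4πk) = 0.05725/(4π·194) = 2.348×10^-5 K/W
  R_ceramic fibre blanket = (1/0.631 − 1/1.25)/(4πk) = 0.7848/(4π·0.0697) = 0.8960 K/W
  R_diatomaceous earth = (1/1.25 − 1/1.95)/(4πk) = 0.2872/(4π·0.109) = 0.2097 K/W
  R_conv,out = 1/(4πr²h) = 1/(4π·1.95²·20.1) = 0.001041 K/W
ΣR = 2.348×10^-5 + 0.8960 + 0.2097 + 0.001041 = 1.107 K/W
Q = ΔT/ΣR = (242 °C − 26.3 °C)/1.107 = 194.9 W
From the inner boundary to the ceramic fibre blanket/diatomaceous earth interface, ΣR_partial = 0.8960 K/W.
T_interface = T_in − Q·ΣR_partial = 242 °C − (194.9)(0.8960) = 67.4 °C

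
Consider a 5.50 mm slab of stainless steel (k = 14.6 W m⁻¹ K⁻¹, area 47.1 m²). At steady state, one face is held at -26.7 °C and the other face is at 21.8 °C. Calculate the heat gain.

Q = 6.06×10^6 W

Q = kA·ΔT/L = 14.6 × 47.1 × |-26.7 °C − 21.8 °C| / 0.00550 = 6.06×10^6 W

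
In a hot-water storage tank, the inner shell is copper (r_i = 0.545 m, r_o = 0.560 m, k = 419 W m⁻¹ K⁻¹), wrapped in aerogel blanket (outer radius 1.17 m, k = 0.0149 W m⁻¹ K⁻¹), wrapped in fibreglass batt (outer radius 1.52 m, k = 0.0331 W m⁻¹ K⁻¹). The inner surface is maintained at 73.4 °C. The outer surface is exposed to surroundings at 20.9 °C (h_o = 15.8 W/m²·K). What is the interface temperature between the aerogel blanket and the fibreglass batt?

Treat each layer as a resistance in series:
  R_copper = (1/0.545 − 1/0.560)/(4πk) = 0.04915/(4π·419) = 9.334×10^-6 K/W
  R_aerogel blanket = (1/0.560 − 1/1.17)/(4πk) = 0.9310/(4π·0.0149) = 4.972 K/W
  R_fibreglass batt = (1/1.17 − 1/1.52)/(4πk) = 0.1968/(4π·0.0331) = 0.4732 K/W
  R_conv,out = 1/(4πr²h) = 1/(4π·1.52²·15.8) = 0.002180 K/W
ΣR = 9.334×10^-6 + 4.972 + 0.4732 + 0.002180 = 5.447 K/W
Q = ΔT/ΣR = (73.4 °C − 20.9 °C)/5.447 = 9.638 W
From the inner boundary to the aerogel blanket/fibreglass batt interface, ΣR_partial = 4.972 K/W.
T_interface = T_in − Q·ΣR_partial = 73.4 °C − (9.638)(4.972) = 25.5 °C

T = 25.5 °C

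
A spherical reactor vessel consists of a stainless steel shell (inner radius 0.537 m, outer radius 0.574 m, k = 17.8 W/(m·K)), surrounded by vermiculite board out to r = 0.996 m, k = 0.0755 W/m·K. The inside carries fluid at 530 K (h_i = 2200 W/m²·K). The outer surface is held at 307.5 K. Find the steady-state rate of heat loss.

Series thermal resistances, inner to outer:
  R_conv,in = 1/(4πr²h) = 1/(4π·0.537²·2200) = 1.254×10^-4 K/W
  R_stainless steel = (1/0.537 − 1/0.574)/(4πk) = 0.1200/(4π·17.8) = 5.366×10^-4 K/W
  R_vermiculite board = (1/0.574 − 1/0.996)/(4πk) = 0.7381/(4π·0.0755) = 0.7780 K/W
ΣR = 1.254×10^-4 + 5.366×10^-4 + 0.7780 = 0.7787 K/W
Q = ΔT/ΣR = (530 K − 307.5 K)/0.7787 = 286 W

Q = 286 W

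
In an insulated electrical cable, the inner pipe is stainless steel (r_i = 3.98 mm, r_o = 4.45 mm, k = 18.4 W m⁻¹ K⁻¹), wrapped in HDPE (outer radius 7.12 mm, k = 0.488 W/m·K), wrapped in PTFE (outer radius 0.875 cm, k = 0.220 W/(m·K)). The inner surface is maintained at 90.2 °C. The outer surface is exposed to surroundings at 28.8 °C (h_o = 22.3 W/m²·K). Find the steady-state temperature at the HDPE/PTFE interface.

T = 81.7 °C

Treat each layer as a resistance in series:
  R'_stainless steel = ln(0.00445/0.00398)/(2πk) = 0.1116/(2π·18.4) = 9.655×10^-4 m·K/W
  R'_HDPE = ln(0.00712/0.00445)/(2πk) = 0.4700/(2π·0.488) = 0.1533 m·K/W
  R'_PTFE = ln(0.00875/0.00712)/(2πk) = 0.2061/(2π·0.220) = 0.1491 m·K/W
  R'_conv,out = 1/(2πr h) = 1/(2π·0.00875·22.3) = 0.8157 m·K/W
ΣR = 9.655×10^-4 + 0.1533 + 0.1491 + 0.8157 = 1.119 m·K/W
Q' = ΔT/ΣR = (90.2 °C − 28.8 °C)/1.119 = 54.87 W/m
From the inner boundary to the HDPE/PTFE interface, ΣR_partial = 0.1543 m·K/W.
T_interface = T_in − Q'·ΣR_partial = 90.2 °C − (54.87)(0.1543) = 81.7 °C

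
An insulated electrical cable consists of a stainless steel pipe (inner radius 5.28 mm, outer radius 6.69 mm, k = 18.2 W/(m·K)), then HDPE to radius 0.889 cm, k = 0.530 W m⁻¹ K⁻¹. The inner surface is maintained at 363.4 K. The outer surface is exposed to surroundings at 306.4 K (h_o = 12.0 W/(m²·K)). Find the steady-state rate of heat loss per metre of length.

Resistance network (inner→outer):
  R'_stainless steel = ln(0.00669/0.00528)/(2πk) = 0.2367/(2π·18.2) = 0.002070 m·K/W
  R'_HDPE = ln(0.00889/0.00669)/(2πk) = 0.2843/(2π·0.530) = 0.08538 m·K/W
  R'_conv,out = 1/(2πr h) = 1/(2π·0.00889·12.0) = 1.492 m·K/W
ΣR = 0.002070 + 0.08538 + 1.492 = 1.579 m·K/W
Q' = ΔT/ΣR = (363.4 K − 306.4 K)/1.579 = 36.1 W/m

Q' = 36.1 W/m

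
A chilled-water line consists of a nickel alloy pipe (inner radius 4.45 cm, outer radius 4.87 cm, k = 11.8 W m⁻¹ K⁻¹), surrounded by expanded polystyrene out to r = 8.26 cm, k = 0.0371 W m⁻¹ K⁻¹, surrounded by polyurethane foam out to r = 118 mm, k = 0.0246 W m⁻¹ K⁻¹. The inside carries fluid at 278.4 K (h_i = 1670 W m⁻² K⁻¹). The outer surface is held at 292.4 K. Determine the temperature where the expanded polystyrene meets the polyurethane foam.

T = 285.3 K

Treat each layer as a resistance in series:
  R'_conv,in = 1/(2πr h) = 1/(2π·0.0445·1670) = 0.002142 m·K/W
  R'_nickel alloy = ln(0.0487/0.0445)/(2πk) = 0.09019/(2π·11.8) = 0.001216 m·K/W
  R'_expanded polystyrene = ln(0.0826/0.0487)/(2πk) = 0.5283/(2π·0.0371) = 2.266 m·K/W
  R'_polyurethane foam = ln(0.118/0.0826)/(2πk) = 0.3567/(2π·0.0246) = 2.308 m·K/W
ΣR = 0.002142 + 0.001216 + 2.266 + 2.308 = 4.577 m·K/W
Q' = ΔT/ΣR = (278.4 K − 292.4 K)/4.577 = -3.059 W/m
From the inner boundary to the expanded polystyrene/polyurethane foam interface, ΣR_partial = 2.269 m·K/W.
T_interface = T_in − Q'·ΣR_partial = 278.4 K − (-3.059)(2.269) = 285.3 K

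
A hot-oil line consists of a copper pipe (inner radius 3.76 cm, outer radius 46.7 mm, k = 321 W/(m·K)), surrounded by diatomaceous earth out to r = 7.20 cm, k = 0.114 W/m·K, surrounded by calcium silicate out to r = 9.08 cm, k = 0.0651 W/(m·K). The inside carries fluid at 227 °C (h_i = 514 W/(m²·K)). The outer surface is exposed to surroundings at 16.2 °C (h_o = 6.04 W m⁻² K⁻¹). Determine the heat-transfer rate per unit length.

Q' = 143 W/m

Treat each layer as a resistance in series:
  R'_conv,in = 1/(2πr h) = 1/(2π·0.0376·514) = 0.008235 m·K/W
  R'_copper = ln(0.0467/0.0376)/(2πk) = 0.2167/(2π·321) = 1.075×10^-4 m·K/W
  R'_diatomaceous earth = ln(0.0720/0.0467)/(2πk) = 0.4329/(2π·0.114) = 0.6044 m·K/W
  R'_calcium silicate = ln(0.0908/0.0720)/(2πk) = 0.2320/(2π·0.0651) = 0.5672 m·K/W
  R'_conv,out = 1/(2πr h) = 1/(2π·0.0908·6.04) = 0.2902 m·K/W
ΣR = 0.008235 + 1.075×10^-4 + 0.6044 + 0.5672 + 0.2902 = 1.470 m·K/W
Q' = ΔT/ΣR = (227 °C − 16.2 °C)/1.470 = 143 W/m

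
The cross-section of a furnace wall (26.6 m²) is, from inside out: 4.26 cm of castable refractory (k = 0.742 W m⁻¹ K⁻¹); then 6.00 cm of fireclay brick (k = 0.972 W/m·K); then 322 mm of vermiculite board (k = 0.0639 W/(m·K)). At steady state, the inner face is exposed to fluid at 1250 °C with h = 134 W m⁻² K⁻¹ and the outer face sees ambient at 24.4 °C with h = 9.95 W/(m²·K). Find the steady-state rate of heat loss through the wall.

Q = 6.19 kW

Series thermal resistances, inner to outer:
  R_conv,in = 1/(hA) = 1/(134·26.6) = 2.806×10^-4 K/W
  R_castable refractory = L/(kA) = 0.0426/(0.742·26.6) = 0.002158 K/W
  R_fireclay brick = L/(kA) = 0.0600/(0.972·26.6) = 0.002321 K/W
  R_vermiculite board = L/(kA) = 0.322/(0.0639·26.6) = 0.1894 K/W
  R_conv,out = 1/(hA) = 1/(9.95·26.6) = 0.003778 K/W
ΣR = 2.806×10^-4 + 0.002158 + 0.002321 + 0.1894 + 0.003778 = 0.1979 K/W
Q = ΔT/ΣR = (1250 °C − 24.4 °C)/0.1979 = 6190 W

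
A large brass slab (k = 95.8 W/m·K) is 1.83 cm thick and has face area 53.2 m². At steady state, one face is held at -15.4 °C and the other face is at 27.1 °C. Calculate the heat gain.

Q = 11800 kW

Q = kA·ΔT/L = 95.8 × 53.2 × |-15.4 °C − 27.1 °C| / 0.0183 = 1.18×10^7 W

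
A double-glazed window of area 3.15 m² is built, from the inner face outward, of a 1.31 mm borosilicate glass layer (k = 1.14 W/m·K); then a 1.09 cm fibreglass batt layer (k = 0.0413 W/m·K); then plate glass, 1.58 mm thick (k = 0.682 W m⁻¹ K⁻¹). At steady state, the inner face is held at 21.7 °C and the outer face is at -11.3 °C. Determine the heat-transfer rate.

Q = 389 W

Resistance network (inner→outer):
  R_borosilicate glass = L/(kA) = 0.00131/(1.14·3.15) = 3.648×10^-4 K/W
  R_fibreglass batt = L/(kA) = 0.0109/(0.0413·3.15) = 0.08378 K/W
  R_plate glass = L/(kA) = 0.00158/(0.682·3.15) = 7.355×10^-4 K/W
ΣR = 3.648×10^-4 + 0.08378 + 7.355×10^-4 = 0.08488 K/W
Q = ΔT/ΣR = (21.7 °C − -11.3 °C)/0.08488 = 389 W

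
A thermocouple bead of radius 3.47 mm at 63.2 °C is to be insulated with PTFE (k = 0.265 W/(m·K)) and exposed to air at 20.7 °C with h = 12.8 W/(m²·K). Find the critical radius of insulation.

For a sphere, r_cr = 2k_ins/h = 2·0.265/12.8 = 0.0414 m = 4.14 cm

r_cr = 4.14 cm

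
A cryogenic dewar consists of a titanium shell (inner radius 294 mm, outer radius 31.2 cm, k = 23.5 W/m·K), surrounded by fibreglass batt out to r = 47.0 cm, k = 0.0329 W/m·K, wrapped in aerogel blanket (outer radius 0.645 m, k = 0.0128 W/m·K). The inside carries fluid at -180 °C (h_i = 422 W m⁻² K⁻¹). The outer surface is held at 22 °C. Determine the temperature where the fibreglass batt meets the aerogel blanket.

Series thermal resistances, inner to outer:
  R_conv,in = 1/(4πr²h) = 1/(4π·0.294²·422) = 0.002182 K/W
  R_titanium = (1/0.294 − 1/0.312)/(4πk) = 0.1962/(4π·23.5) = 6.645×10^-4 K/W
  R_fibreglass batt = (1/0.312 − 1/0.470)/(4πk) = 1.077/(4π·0.0329) = 2.606 K/W
  R_aerogel blanket = (1/0.470 − 1/0.645)/(4πk) = 0.5773/(4π·0.0128) = 3.589 K/W
ΣR = 0.002182 + 6.645×10^-4 + 2.606 + 3.589 = 6.198 K/W
Q = ΔT/ΣR = (-180 °C − 22 °C)/6.198 = -32.59 W
From the inner boundary to the fibreglass batt/aerogel blanket interface, ΣR_partial = 2.609 K/W.
T_interface = T_in − Q·ΣR_partial = -180 °C − (-32.59)(2.609) = -95.0 °C

T = -95.0 °C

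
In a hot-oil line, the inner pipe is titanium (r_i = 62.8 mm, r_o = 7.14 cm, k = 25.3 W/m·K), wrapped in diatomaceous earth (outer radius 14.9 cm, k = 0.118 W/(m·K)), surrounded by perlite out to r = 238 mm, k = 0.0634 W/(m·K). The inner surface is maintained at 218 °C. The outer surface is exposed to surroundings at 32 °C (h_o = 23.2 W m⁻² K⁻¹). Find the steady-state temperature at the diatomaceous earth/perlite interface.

Resistance network (inner→outer):
  R'_titanium = ln(0.0714/0.0628)/(2πk) = 0.1283/(2π·25.3) = 8.074×10^-4 m·K/W
  R'_diatomaceous earth = ln(0.149/0.0714)/(2πk) = 0.7356/(2π·0.118) = 0.9922 m·K/W
  R'_perlite = ln(0.238/0.149)/(2πk) = 0.4683/(2π·0.0634) = 1.176 m·K/W
  R'_conv,out = 1/(2πr h) = 1/(2π·0.238·23.2) = 0.02882 m·K/W
ΣR = 8.074×10^-4 + 0.9922 + 1.176 + 0.02882 = 2.198 m·K/W
Q' = ΔT/ΣR = (218 °C − 32 °C)/2.198 = 84.62 W/m
From the inner boundary to the diatomaceous earth/perlite interface, ΣR_partial = 0.9930 m·K/W.
T_interface = T_in − Q'·ΣR_partial = 218 °C − (84.62)(0.9930) = 134 °C

T = 134 °C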